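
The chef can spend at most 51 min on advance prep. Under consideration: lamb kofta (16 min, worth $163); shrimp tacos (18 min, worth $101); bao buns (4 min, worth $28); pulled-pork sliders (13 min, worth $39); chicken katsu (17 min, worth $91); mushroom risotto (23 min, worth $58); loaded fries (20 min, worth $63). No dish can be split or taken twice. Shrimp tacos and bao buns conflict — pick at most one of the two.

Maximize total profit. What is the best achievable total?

355

By profit per min: lamb kofta 10.19, bao buns 7.00, shrimp tacos 5.61, chicken katsu 5.35 lead.
Taking lamb kofta + shrimp tacos + chicken katsu: 51 min used, 355 in profit.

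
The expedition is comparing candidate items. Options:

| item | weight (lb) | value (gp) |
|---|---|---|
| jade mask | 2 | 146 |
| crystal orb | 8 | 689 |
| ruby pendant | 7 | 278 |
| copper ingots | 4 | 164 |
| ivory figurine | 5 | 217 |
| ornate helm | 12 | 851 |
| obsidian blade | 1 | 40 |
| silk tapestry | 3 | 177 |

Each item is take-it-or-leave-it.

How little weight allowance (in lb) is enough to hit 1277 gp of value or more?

Need the lightest bundle worth ≥ 1277.
crystal orb + ornate helm reaches 1540 using 20 lb.
No combination under 20 lb hits 1277.

20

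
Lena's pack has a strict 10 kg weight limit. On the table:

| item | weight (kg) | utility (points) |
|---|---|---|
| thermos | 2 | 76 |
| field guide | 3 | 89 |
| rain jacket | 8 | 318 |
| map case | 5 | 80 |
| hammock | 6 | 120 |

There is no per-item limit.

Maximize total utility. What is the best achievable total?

394

By utility per kg: rain jacket 39.75, thermos 38.00, field guide 29.67 lead.
Taking thermos + rain jacket: 10 kg used, 394 in utility.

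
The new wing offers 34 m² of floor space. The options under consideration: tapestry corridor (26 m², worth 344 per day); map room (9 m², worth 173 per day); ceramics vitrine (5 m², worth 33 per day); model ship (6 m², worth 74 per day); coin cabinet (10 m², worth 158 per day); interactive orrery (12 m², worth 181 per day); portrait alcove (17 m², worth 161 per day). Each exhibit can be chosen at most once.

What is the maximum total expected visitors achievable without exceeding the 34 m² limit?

The ratio ordering already packs tightly: map room + coin cabinet + interactive orrery, 31 m², 512.
An exhaustive check of the 128 subsets confirms 512.

512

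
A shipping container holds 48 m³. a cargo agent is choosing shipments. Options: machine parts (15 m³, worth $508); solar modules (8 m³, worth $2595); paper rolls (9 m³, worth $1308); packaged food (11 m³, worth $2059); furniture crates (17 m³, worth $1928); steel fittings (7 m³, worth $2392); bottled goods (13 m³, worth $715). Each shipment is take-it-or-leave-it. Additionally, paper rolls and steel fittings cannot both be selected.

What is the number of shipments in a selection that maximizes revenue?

4

The maximum revenue within 48 m³ is 8974.
For example solar modules + packaged food + furniture crates + steel fittings achieves it, using 43 m³.
Any selection reaching 8974 contains exactly 4 shipments.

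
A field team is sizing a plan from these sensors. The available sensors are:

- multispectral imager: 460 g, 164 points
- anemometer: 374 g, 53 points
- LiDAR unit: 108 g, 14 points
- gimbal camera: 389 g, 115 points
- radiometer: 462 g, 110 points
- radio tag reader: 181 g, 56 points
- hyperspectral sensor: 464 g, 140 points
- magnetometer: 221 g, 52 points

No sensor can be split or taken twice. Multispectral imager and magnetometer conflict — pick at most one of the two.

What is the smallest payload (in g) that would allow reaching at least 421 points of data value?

Need the lightest bundle worth ≥ 421.
multispectral imager + LiDAR unit + gimbal camera + hyperspectral sensor: 433 data value at 1421 g.
No combination under 1421 g hits 421.

1421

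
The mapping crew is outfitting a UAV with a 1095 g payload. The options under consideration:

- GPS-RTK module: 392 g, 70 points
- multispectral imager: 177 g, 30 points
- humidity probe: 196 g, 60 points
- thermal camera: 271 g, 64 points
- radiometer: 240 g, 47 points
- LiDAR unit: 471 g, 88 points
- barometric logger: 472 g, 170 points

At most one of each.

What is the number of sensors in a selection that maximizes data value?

Optimal total is 307.
One optimal bundle: multispectral imager + humidity probe + radiometer + barometric logger (1085 g).
Every optimal selection uses 4 sensors.

4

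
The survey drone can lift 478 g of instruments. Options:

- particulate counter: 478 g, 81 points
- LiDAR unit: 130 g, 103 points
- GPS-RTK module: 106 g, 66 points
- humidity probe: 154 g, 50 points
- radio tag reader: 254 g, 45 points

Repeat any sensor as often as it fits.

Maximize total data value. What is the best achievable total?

The ratio heuristic lands on 3×LiDAR unit (309) but leaves 88 g idle.
Dropping LiDAR unit frees 130 g; slotting in 2×GPS-RTK module (212 g) lifts the total to 338 at 472 g.
No other feasible combination exceeds 338.

338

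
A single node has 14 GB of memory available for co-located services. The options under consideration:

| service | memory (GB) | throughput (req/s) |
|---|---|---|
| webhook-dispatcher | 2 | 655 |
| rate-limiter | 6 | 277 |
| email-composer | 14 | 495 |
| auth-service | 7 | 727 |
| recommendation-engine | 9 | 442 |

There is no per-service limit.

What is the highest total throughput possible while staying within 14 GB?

4585

Ranking by ratio (throughput/GB): webhook-dispatcher 327.50, auth-service 103.86, recommendation-engine 49.11, rate-limiter 46.17.
7×webhook-dispatcher uses 14 of the 14 GB and totals 4585.
Every other selection either busts 14 GB or fails to beat 4585.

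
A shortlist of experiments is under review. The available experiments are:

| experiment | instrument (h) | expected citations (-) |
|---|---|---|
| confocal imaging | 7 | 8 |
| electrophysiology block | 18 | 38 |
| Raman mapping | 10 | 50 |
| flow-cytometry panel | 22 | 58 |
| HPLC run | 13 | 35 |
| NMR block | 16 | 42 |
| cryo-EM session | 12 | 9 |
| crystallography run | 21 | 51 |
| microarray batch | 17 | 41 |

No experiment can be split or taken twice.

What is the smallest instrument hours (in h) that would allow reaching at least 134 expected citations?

44

Look for the lowest-instrument combination reaching 134.
Taking Raman mapping + HPLC run + crystallography run gives 136 (≥ 134) for 44 h.
No combination under 44 h hits 134.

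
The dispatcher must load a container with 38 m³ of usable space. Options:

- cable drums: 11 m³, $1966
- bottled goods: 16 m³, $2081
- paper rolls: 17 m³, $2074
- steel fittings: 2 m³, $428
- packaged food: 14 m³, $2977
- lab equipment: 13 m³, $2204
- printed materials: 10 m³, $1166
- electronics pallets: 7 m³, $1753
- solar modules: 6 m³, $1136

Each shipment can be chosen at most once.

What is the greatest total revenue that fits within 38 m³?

7832

Greedy by ratio would take steel fittings + packaged food + electronics pallets + solar modules: 29 m³ used, total 6294.
Replace steel fittings with cable drums: the trade gains 1538 net, giving 7832 at 38 m³.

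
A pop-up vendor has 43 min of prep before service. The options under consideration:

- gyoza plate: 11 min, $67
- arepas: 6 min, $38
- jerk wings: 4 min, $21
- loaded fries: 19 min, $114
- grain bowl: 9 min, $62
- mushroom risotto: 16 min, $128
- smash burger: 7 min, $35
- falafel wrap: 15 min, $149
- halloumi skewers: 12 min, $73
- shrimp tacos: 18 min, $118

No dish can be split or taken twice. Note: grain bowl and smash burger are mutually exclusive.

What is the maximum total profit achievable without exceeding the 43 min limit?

A density-first pass picks grain bowl + mushroom risotto + falafel wrap — 339 at 40 min.
The 9 min tied up in grain bowl is better spent on halloumi skewers — total rises to 350 (43 min).
Runner-up gyoza plate + mushroom risotto + falafel wrap tops out at 344.

350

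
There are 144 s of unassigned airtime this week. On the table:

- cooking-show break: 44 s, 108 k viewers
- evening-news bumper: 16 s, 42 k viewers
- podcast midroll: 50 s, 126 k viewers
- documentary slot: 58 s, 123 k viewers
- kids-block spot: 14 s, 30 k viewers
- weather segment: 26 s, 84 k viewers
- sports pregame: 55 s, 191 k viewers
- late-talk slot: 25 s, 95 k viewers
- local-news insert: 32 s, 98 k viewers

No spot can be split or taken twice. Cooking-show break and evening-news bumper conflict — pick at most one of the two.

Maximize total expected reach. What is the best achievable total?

The ratio ordering already packs tightly: weather segment + sports pregame + late-talk slot + local-news insert, 138 s, 468.
Runner-up evening-news bumper + kids-block spot + sports pregame + late-talk slot + local-news insert tops out at 456.

468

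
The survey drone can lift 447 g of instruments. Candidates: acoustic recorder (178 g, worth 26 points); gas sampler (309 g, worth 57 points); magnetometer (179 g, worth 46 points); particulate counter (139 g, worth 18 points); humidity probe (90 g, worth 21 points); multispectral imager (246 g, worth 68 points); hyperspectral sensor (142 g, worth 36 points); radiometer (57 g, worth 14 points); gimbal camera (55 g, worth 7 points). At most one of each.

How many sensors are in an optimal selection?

3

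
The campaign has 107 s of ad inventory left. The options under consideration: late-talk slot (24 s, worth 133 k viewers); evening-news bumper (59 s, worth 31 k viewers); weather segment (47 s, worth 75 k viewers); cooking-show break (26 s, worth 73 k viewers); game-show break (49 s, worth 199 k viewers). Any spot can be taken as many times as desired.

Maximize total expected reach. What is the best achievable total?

532

Ranking by ratio (expected reach/s): late-talk slot 5.54, game-show break 4.06, cooking-show break 2.81, weather segment 1.60.
Taking 4×late-talk slot: 96 s used, 532 in expected reach.
That's the maximum — no swap from here does better than 532.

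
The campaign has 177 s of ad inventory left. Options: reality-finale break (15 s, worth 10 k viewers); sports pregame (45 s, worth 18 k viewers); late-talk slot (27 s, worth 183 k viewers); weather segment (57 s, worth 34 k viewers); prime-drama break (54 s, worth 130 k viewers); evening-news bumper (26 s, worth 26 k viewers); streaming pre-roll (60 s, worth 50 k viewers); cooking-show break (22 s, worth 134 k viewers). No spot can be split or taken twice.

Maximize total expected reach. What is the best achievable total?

497

Ranking by ratio (expected reach/s): late-talk slot 6.78, cooking-show break 6.09, prime-drama break 2.41.
The ratio heuristic lands on reality-finale break + late-talk slot + prime-drama break + evening-news bumper + cooking-show break (483) but leaves 33 s idle.
Dropping reality-finale break and evening-news bumper frees 41 s; slotting in streaming pre-roll (60 s) lifts the total to 497 at 163 s.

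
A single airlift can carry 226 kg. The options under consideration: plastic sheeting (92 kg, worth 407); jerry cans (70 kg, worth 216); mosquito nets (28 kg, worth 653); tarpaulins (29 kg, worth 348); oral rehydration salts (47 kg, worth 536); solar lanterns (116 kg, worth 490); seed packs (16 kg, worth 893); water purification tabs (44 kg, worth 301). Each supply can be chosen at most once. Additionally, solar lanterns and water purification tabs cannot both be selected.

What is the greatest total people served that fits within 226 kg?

Filling by ratio: mosquito nets + tarpaulins + oral rehydration salts + seed packs + water purification tabs for 2731, with 62 kg left unused.
Dropping water purification tabs frees 44 kg; slotting in plastic sheeting (92 kg) lifts the total to 2837 at 212 kg.

2837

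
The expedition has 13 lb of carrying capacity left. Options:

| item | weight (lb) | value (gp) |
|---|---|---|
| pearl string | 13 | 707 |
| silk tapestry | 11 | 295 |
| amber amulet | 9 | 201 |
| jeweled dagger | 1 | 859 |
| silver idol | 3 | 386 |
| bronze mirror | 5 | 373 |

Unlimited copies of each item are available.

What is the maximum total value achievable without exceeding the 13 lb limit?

By value per lb: jeweled dagger 859.00, silver idol 128.67, bronze mirror 74.60, pearl string 54.38 lead.
The ratio ordering already packs tightly: 13×jeweled dagger, 13 lb, 11167.

11167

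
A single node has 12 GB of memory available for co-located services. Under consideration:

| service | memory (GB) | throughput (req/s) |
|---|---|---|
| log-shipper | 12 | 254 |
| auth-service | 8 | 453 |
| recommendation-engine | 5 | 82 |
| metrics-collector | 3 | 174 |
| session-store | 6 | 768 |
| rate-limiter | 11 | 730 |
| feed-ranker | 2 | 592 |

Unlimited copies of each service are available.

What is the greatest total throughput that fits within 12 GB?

3552

Density check — feed-ranker 296.00, session-store 128.00, rate-limiter 66.36, metrics-collector 58.00 are the best per GB.
Taking 6×feed-ranker: 12 GB used, 3552 in throughput.
Nothing else within 12 GB beats 3552.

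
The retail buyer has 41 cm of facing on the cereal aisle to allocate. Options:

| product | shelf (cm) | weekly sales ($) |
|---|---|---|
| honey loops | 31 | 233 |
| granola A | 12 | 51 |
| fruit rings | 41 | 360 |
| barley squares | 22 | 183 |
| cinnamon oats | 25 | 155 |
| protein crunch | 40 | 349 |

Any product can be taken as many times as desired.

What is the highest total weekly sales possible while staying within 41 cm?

360

Best packing: fruit rings — 41 cm, 360 total.
That's the maximum — no swap from here does better than 360.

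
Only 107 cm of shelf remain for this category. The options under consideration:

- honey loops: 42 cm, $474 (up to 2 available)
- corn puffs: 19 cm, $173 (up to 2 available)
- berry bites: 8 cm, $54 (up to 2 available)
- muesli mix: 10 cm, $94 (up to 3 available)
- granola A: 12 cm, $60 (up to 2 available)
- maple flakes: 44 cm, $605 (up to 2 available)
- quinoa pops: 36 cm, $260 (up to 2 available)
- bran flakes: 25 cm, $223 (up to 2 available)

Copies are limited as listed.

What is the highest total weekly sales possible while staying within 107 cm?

1383

Density check — maple flakes 13.75, honey loops 11.29, muesli mix 9.40, corn puffs 9.11 are the best per cm.
Taking the top-ratio products first gives berry bites + muesli mix + 2×maple flakes for 1358 (106 cm).
Replace berry bites and muesli mix with corn puffs: the trade gains 25 net, giving 1383 at 107 cm.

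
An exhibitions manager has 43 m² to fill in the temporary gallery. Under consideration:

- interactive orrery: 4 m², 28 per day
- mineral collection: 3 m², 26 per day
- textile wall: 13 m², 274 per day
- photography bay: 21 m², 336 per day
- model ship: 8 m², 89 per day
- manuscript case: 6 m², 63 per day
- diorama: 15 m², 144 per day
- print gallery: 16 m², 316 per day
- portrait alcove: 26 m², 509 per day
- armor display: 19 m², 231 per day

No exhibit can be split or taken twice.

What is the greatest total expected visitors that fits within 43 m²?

825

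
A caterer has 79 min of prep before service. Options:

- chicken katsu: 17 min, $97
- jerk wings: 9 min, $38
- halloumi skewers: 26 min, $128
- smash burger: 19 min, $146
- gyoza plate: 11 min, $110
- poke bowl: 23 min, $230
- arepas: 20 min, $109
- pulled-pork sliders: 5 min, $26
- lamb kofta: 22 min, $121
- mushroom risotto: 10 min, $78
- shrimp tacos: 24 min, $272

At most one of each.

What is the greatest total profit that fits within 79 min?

758

By profit per min: shrimp tacos 11.33, gyoza plate 10.00, poke bowl 10.00 lead.
Greedy by ratio would take gyoza plate + poke bowl + pulled-pork sliders + mushroom risotto + shrimp tacos: 73 min used, total 716.
Replace pulled-pork sliders and mushroom risotto with smash burger: the trade gains 42 net, giving 758 at 77 min.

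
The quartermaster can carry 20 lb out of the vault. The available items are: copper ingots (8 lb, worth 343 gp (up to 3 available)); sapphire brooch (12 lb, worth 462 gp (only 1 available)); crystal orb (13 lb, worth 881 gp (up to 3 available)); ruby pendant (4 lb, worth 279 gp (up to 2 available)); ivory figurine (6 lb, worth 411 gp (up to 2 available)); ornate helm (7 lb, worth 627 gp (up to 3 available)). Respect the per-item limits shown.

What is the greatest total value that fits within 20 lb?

Ranking by ratio (value/lb): ornate helm 89.57, ruby pendant 69.75, ivory figurine 68.50, crystal orb 67.77.
Greedy by ratio would take ruby pendant + 2×ornate helm: 18 lb used, total 1533.
Dropping ruby pendant frees 4 lb; slotting in ivory figurine (6 lb) lifts the total to 1665 at 20 lb.

1665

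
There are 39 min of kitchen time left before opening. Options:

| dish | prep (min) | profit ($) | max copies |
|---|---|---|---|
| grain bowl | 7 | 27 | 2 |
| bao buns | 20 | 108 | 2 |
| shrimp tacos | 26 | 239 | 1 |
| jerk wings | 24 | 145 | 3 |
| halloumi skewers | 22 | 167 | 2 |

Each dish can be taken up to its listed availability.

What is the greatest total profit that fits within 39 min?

Ranking by ratio (profit/min): shrimp tacos 9.19, halloumi skewers 7.59, jerk wings 6.04.
Grain bowl + shrimp tacos uses 33 of the 39 min and totals 266.
Nothing else within 39 min beats 266.

266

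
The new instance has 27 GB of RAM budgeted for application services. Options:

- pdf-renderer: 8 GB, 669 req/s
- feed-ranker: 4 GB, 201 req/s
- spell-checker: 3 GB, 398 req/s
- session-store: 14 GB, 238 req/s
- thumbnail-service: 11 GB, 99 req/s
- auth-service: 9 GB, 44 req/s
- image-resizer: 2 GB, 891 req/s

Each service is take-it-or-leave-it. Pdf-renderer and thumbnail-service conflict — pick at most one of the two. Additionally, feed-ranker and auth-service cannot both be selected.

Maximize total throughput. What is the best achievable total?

By throughput per GB: image-resizer 445.50, spell-checker 132.67, pdf-renderer 83.62, feed-ranker 50.25 lead.
Pdf-renderer + spell-checker + session-store + image-resizer uses 27 of the 27 GB and totals 2196.
The closest alternative, pdf-renderer + feed-ranker + spell-checker + image-resizer, reaches only 2159.

2196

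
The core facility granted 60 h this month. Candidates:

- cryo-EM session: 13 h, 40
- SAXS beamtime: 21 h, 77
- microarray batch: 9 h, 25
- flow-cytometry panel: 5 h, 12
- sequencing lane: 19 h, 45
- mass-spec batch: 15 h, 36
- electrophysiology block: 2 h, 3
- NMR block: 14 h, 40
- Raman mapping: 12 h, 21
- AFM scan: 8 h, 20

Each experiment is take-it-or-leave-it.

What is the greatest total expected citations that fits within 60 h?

185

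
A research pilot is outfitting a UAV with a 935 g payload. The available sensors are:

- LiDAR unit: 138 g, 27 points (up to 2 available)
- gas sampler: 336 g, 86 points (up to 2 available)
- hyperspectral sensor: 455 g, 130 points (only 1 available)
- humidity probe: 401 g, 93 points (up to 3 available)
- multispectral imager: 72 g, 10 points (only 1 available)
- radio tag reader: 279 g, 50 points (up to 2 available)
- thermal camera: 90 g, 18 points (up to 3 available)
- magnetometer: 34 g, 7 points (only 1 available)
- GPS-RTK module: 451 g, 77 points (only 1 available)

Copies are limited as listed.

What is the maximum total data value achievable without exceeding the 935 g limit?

243

Filling by ratio: gas sampler + hyperspectral sensor + thermal camera + magnetometer for 241, with 20 g left unused.
Dropping thermal camera and magnetometer frees 124 g; slotting in LiDAR unit (138 g) lifts the total to 243 at 929 g.
Nothing else within 935 g beats 243.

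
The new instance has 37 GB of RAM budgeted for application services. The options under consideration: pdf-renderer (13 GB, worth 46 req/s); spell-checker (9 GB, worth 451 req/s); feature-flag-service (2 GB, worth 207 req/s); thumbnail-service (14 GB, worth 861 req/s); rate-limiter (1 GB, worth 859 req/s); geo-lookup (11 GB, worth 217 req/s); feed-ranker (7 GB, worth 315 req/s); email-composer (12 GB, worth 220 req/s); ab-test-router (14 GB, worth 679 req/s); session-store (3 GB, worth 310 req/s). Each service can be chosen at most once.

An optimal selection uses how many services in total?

6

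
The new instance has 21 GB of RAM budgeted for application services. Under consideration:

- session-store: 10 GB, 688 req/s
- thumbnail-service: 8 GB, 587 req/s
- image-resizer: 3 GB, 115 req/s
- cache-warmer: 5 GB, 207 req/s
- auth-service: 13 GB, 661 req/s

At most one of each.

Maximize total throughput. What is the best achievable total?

1390

The ratio ordering already packs tightly: session-store + thumbnail-service + image-resizer, 21 GB, 1390.
An exhaustive check of the 32 subsets confirms 1390.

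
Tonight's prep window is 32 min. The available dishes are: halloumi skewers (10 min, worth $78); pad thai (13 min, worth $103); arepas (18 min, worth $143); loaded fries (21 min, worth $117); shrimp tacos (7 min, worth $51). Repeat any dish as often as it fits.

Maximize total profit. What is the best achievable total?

246

The ratio ordering already packs tightly: pad thai + arepas, 31 min, 246.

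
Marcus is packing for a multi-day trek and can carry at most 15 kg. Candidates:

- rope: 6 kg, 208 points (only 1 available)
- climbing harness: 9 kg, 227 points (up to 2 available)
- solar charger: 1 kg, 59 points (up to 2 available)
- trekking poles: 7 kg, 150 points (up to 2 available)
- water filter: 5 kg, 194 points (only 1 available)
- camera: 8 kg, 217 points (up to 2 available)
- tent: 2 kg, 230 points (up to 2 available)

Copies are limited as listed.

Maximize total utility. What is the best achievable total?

862

Density check — tent 115.00, solar charger 59.00, water filter 38.80, rope 34.67 are the best per kg.
Greedy by ratio would take 2×solar charger + water filter + 2×tent: 11 kg used, total 772.
Dropping 2×solar charger frees 2 kg; slotting in rope (6 kg) lifts the total to 862 at 15 kg.
Nothing else within 15 kg beats 862.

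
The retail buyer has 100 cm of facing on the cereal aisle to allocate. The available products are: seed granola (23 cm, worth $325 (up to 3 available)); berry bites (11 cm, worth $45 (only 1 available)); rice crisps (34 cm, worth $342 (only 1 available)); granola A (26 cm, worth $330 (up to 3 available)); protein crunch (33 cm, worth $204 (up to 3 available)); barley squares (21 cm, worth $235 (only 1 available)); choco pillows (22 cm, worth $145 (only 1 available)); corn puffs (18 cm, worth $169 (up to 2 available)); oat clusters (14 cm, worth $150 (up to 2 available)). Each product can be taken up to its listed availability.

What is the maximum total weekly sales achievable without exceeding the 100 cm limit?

1310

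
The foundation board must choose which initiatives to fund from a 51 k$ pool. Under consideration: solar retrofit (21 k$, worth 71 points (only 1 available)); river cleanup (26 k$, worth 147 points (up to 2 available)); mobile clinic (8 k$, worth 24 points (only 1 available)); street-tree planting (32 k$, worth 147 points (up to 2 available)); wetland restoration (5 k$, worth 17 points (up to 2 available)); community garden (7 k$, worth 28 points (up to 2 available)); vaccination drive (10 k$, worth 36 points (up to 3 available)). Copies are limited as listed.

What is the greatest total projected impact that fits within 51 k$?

Ranking by ratio (projected impact/k$): river cleanup 5.65, street-tree planting 4.59, community garden 4.00.
The ratio ordering already packs tightly: river cleanup + 2×community garden + vaccination drive, 50 k$, 239.
That's the maximum — no swap from here does better than 239.

239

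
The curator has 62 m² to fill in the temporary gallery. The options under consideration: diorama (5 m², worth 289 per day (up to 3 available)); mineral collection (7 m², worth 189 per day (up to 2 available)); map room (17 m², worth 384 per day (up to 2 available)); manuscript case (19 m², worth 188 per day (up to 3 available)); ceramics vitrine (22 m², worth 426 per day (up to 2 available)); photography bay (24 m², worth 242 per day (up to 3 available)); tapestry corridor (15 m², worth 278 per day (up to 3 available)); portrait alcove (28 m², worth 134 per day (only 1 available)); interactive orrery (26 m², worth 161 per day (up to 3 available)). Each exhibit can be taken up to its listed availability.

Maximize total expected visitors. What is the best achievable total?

The ratio ordering already packs tightly: 3×diorama + 2×mineral collection + map room + tapestry corridor, 61 m², 1907.
Every other selection either busts 62 m² or exceeds an availability limit or fails to beat 1907.

1907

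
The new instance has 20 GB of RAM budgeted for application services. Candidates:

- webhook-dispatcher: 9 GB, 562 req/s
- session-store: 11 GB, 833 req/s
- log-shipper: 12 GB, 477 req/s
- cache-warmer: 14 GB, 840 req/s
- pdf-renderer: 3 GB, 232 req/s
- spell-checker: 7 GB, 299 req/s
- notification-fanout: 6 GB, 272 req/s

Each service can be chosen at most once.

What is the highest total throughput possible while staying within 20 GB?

1395

A density-first pass picks session-store + pdf-renderer + notification-fanout — 1337 at 20 GB.
Dropping pdf-renderer and notification-fanout frees 9 GB; slotting in webhook-dispatcher (9 GB) lifts the total to 1395 at 20 GB.
Every other selection either busts 20 GB or fails to beat 1395.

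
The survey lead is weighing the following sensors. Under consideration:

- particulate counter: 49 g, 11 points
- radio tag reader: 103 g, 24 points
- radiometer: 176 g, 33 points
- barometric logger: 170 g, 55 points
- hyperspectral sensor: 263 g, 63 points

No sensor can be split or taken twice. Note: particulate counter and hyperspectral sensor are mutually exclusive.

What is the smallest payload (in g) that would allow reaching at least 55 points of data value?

Minimise g subject to total data value ≥ 55.
Taking barometric logger gives 55 (≥ 55) for 170 g.
No combination under 170 g hits 55.

170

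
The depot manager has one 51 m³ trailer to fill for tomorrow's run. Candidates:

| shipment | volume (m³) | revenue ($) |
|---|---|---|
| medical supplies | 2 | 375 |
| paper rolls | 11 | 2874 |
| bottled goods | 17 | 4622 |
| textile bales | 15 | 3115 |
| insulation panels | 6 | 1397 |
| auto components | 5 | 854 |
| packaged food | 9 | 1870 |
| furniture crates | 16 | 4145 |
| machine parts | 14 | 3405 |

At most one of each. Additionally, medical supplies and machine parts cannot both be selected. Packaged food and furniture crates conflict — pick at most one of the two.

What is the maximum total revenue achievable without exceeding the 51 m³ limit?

Paper rolls + bottled goods + insulation panels + furniture crates uses 50 of the 51 m³ and totals 13038.
No other feasible combination exceeds 13038.

13038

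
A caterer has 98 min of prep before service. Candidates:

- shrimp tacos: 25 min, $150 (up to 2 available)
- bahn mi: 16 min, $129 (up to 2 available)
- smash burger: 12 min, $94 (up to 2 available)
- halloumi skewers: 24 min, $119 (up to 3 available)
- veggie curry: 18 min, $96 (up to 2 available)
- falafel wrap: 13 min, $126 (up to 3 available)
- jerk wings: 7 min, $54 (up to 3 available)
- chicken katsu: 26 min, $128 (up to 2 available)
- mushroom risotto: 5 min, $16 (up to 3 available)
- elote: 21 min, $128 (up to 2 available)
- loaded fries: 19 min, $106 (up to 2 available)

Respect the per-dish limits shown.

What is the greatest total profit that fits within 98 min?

Ranking by ratio (profit/min): falafel wrap 9.69, bahn mi 8.06, smash burger 7.83, jerk wings 7.71.
Taking the top-ratio dishes first gives 2×bahn mi + 2×smash burger + 3×falafel wrap for 824 (95 min).
Replace smash burger with 2×jerk wings: the trade gains 14 net, giving 838 at 97 min.
No other feasible combination exceeds 838.

838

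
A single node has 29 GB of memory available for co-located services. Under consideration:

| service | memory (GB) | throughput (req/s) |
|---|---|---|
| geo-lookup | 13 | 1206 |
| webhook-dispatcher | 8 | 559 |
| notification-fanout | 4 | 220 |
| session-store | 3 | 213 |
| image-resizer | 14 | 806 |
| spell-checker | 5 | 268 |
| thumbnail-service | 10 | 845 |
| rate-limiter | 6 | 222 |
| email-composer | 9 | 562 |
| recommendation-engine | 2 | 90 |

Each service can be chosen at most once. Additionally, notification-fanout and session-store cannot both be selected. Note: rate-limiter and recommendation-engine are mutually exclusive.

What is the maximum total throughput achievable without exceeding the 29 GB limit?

A density-first pass picks geo-lookup + session-store + thumbnail-service + recommendation-engine — 2354 at 28 GB.
The 3 GB tied up in session-store is better spent on notification-fanout — total rises to 2361 (29 GB).
Runner-up geo-lookup + session-store + thumbnail-service + recommendation-engine tops out at 2354.

2361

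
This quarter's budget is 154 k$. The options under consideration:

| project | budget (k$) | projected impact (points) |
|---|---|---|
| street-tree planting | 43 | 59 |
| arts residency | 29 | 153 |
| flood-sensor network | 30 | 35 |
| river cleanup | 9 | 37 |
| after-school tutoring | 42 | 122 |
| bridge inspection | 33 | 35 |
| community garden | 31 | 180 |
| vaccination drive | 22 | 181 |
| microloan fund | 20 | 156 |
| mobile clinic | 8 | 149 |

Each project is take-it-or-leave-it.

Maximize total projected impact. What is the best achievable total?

Taking the top-ratio projects first gives arts residency + flood-sensor network + river cleanup + community garden + vaccination drive + microloan fund + mobile clinic for 891 (149 k$).
Replace flood-sensor network and river cleanup with after-school tutoring: the trade gains 50 net, giving 941 at 152 k$.
That's the maximum — no swap from here does better than 941.

941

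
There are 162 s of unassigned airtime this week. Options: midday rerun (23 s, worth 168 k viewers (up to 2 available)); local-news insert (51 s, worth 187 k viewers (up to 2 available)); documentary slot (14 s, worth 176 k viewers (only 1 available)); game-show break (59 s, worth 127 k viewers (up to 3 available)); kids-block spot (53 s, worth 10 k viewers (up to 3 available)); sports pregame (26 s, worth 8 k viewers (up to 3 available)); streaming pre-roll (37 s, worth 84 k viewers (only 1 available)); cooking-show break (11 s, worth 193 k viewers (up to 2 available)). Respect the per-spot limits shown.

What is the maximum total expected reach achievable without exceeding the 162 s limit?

Ranking by ratio (expected reach/s): cooking-show break 17.55, documentary slot 12.57, midday rerun 7.30, local-news insert 3.67.
Taking the top-ratio spots first gives 2×midday rerun + local-news insert + documentary slot + sports pregame + 2×cooking-show break for 1093 (159 s).
Replace midday rerun and sports pregame with local-news insert: the trade gains 11 net, giving 1104 at 161 s.
Every other selection either busts 162 s or exceeds an availability limit or fails to beat 1104.

1104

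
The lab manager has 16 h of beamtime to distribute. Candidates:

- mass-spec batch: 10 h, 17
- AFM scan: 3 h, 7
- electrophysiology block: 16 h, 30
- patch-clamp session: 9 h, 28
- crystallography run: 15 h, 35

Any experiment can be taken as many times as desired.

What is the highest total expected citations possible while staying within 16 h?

42

Density check — patch-clamp session 3.11, AFM scan 2.33, crystallography run 2.33 are the best per h.
2×AFM scan + patch-clamp session uses 15 of the 16 h and totals 42.
The spare 1 h is too small for any remaining experiment, and no exchange beats 42.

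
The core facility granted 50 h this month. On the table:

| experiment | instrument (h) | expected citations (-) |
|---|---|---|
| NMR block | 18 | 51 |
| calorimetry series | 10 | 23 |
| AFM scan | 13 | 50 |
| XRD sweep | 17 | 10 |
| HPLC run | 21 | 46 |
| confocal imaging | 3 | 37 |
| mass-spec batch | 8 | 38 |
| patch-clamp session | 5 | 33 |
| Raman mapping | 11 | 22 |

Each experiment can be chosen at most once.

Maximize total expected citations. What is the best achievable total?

Taking NMR block + AFM scan + confocal imaging + mass-spec batch + patch-clamp session: 47 h used, 209 in expected citations.
An exhaustive check of the 512 subsets confirms 209.

209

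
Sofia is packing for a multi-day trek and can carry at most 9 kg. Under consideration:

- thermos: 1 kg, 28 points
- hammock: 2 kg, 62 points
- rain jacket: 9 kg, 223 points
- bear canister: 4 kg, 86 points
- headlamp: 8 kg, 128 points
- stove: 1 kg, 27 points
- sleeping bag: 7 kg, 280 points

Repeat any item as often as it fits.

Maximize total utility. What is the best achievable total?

342

Hammock + sleeping bag uses 9 of the 9 kg and totals 342.
Every other selection either busts 9 kg or fails to beat 342.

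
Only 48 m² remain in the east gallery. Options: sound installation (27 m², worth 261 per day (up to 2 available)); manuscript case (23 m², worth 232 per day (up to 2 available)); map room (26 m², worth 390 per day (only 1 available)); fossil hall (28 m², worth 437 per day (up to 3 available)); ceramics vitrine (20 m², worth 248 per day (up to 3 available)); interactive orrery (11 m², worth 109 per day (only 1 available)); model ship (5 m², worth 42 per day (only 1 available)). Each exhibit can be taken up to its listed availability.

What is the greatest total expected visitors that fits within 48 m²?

Best packing: fossil hall + ceramics vitrine — 48 m², 685 total.
No other feasible combination exceeds 685.

685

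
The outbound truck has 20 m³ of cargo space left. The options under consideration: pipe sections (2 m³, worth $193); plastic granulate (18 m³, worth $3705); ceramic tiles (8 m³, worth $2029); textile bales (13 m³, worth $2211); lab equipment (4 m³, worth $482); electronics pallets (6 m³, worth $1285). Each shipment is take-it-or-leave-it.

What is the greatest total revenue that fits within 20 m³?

3989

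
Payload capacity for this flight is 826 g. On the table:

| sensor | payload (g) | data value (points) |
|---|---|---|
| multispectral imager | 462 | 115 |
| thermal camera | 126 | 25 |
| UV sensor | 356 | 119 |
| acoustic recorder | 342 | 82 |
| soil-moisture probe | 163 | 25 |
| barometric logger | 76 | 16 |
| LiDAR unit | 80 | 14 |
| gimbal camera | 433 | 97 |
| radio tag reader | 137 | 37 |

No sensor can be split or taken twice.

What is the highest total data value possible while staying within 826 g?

234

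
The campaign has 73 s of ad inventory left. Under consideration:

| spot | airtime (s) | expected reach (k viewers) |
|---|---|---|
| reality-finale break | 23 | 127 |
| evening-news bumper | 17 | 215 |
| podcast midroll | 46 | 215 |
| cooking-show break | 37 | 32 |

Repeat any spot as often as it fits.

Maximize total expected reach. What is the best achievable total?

Density check — evening-news bumper 12.65, reality-finale break 5.52, podcast midroll 4.67 are the best per s.
Taking 4×evening-news bumper: 68 s used, 860 in expected reach.
Every other selection either busts 73 s or fails to beat 860.

860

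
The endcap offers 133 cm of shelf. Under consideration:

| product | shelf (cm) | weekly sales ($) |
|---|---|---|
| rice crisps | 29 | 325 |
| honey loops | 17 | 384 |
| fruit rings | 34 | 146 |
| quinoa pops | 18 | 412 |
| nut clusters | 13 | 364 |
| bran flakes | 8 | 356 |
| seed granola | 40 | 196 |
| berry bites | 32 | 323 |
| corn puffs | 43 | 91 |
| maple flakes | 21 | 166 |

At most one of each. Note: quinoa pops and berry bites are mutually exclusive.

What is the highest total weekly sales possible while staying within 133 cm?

2037

Best packing: rice crisps + honey loops + quinoa pops + nut clusters + bran flakes + seed granola — 125 cm, 2037 total.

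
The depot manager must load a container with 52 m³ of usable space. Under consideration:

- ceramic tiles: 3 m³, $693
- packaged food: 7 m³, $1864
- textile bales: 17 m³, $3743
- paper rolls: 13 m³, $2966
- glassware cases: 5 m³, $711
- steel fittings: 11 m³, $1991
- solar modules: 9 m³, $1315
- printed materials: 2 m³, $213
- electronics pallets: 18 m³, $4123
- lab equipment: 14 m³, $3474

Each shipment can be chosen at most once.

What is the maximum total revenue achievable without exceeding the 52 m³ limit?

12427

The ratio heuristic lands on ceramic tiles + packaged food + solar modules + electronics pallets + lab equipment (11469) but leaves 1 m³ idle.
Replace ceramic tiles and solar modules with paper rolls: the trade gains 958 net, giving 12427 at 52 m³.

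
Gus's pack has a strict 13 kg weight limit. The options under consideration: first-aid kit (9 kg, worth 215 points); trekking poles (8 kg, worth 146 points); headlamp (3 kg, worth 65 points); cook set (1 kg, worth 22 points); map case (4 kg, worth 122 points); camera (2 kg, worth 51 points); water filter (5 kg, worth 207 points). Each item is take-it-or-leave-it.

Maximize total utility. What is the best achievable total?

416

Greedy by ratio would take cook set + map case + camera + water filter: 12 kg used, total 402.
Dropping camera frees 2 kg; slotting in headlamp (3 kg) lifts the total to 416 at 13 kg.
The closest alternative, cook set + map case + camera + water filter, reaches only 402.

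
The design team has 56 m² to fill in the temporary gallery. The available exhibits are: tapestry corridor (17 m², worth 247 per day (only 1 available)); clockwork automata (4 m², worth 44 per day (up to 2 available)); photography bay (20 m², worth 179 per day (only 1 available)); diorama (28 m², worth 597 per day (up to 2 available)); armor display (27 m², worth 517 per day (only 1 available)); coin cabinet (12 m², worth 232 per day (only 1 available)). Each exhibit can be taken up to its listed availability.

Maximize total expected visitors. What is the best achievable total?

Ranking by ratio (expected visitors/m²): diorama 21.32, coin cabinet 19.33, armor display 19.15.
The ratio ordering already packs tightly: 2×diorama, 56 m², 1194.
No other feasible combination exceeds 1194.

1194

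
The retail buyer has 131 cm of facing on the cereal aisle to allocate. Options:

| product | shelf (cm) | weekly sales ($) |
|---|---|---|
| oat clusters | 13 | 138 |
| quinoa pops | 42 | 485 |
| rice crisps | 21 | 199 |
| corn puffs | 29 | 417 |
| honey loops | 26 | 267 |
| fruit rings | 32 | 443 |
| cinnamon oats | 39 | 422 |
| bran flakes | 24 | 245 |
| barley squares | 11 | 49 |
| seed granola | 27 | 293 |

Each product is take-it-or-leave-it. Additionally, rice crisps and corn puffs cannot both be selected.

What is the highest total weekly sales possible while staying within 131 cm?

1638

Quinoa pops + corn puffs + fruit rings + seed granola uses 130 of the 131 cm and totals 1638.
The closest alternative, quinoa pops + corn puffs + honey loops + fruit rings, reaches only 1612.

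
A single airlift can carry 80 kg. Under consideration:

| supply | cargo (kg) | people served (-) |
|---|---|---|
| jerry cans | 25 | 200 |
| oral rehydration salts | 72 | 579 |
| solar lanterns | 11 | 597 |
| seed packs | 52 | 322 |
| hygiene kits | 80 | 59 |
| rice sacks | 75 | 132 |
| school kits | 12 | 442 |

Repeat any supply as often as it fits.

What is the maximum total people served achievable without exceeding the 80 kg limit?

4179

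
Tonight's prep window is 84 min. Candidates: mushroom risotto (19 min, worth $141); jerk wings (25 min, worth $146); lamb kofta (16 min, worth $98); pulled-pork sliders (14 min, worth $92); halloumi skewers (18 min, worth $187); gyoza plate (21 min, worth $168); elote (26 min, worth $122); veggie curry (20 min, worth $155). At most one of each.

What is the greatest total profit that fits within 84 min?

The ratio heuristic lands on mushroom risotto + halloumi skewers + gyoza plate + veggie curry (651) but leaves 6 min idle.
Replace mushroom risotto with jerk wings: the trade gains 5 net, giving 656 at 84 min.
Nothing else within 84 min beats 656.

656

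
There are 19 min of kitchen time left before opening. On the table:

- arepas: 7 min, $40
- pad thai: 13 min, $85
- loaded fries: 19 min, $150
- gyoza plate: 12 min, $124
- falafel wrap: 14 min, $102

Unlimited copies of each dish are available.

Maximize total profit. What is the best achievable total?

164

Density check — gyoza plate 10.33, loaded fries 7.89, falafel wrap 7.29, pad thai 6.54 are the best per min.
Taking arepas + gyoza plate: 19 min used, 164 in profit.
That's the maximum — no swap from here does better than 164.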